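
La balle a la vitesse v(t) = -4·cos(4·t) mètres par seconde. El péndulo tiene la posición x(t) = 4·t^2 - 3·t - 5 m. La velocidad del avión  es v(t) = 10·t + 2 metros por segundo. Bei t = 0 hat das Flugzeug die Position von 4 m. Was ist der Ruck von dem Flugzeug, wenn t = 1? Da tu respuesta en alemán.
Um dies zu lösen, müssen wir 2 Ableitungen unserer Gleichung für die Geschwindigkeit v(t) = 10·t + 2 nehmen. Durch Ableiten von der Geschwindigkeit erhalten wir die Beschleunigung: a(t) = 10. Mit d/dt von a(t) finden wir j(t) = 0. Mit j(t) = 0 und Einsetzen von t = 1, finden wir j = 0.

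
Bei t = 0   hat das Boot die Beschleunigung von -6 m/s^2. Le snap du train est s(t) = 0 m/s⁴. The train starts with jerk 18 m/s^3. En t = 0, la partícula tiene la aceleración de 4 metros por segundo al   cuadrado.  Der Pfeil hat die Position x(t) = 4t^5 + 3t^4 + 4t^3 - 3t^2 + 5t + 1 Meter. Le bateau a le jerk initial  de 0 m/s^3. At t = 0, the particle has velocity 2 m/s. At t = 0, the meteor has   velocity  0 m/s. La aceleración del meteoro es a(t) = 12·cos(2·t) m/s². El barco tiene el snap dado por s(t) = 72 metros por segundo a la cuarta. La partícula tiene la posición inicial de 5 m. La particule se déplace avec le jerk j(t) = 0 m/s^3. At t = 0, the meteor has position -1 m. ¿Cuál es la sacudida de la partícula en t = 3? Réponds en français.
Nous avons le jerk j(t) = 0. En substituant t = 3: j(3) = 0.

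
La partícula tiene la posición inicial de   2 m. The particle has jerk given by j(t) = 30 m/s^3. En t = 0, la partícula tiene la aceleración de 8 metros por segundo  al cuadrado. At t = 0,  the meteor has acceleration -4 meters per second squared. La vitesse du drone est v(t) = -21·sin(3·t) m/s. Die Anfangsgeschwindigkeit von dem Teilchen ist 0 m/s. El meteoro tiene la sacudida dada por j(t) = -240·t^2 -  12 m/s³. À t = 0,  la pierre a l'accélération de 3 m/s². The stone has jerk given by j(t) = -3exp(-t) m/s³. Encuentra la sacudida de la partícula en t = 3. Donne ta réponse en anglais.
Using j(t) = 30 and substituting t = 3, we find j = 30.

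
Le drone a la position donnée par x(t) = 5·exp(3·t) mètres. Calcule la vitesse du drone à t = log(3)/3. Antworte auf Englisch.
To solve this, we need to take 1 derivative of our position equation x(t) = 5·exp(3·t). Taking d/dt of x(t), we find v(t) = 15·exp(3·t). We have velocity v(t) = 15·exp(3·t). Substituting t = log(3)/3: v(log(3)/3) = 45.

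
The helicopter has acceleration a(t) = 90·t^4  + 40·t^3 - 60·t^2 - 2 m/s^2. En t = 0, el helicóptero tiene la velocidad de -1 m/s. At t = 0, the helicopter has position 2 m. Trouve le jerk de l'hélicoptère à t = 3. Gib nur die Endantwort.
j(3) = 10440.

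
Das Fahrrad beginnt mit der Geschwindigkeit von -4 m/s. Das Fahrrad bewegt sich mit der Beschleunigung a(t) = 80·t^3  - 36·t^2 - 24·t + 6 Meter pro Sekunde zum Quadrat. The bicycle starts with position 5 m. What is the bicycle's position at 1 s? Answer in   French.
Pour résoudre ceci, nous devons prendre 2 intégrales de notre équation de l'accélération a(t) = 80·t^3 - 36·t^2 - 24·t + 6. La primitive de l'accélération est la vitesse. En utilisant v(0) = -4, nous obtenons v(t) = 20·t^4 - 12·t^3 - 12·t^2 + 6·t - 4. L'intégrale de la vitesse est la position. En utilisant x(0) = 5, nous obtenons x(t) = 4·t^5 - 3·t^4 - 4·t^3 + 3·t^2 - 4·t + 5. Nous avons la position x(t) = 4·t^5 - 3·t^4 - 4·t^3 + 3·t^2 - 4·t + 5. En substituant t = 1: x(1) = 1.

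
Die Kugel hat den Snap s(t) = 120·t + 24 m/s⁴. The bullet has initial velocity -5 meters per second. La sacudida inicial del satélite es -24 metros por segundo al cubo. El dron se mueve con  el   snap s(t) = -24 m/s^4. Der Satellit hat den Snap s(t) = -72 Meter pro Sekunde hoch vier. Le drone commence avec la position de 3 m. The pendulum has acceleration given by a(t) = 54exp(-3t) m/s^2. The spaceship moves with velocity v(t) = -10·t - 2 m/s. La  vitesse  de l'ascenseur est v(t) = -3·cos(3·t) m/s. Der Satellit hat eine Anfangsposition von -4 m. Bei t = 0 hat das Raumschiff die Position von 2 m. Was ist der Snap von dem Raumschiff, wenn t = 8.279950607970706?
Ausgehend von der Geschwindigkeit v(t) = -10·t - 2, nehmen wir 3 Ableitungen. Mit d/dt von v(t) finden wir a(t) = -10. Die Ableitung von der Beschleunigung ergibt den Ruck: j(t) = 0. Mit d/dt von j(t) finden wir s(t) = 0. Aus der Gleichung für den Snap s(t) = 0, setzen wir t = 8.279950607970706 ein und erhalten s = 0.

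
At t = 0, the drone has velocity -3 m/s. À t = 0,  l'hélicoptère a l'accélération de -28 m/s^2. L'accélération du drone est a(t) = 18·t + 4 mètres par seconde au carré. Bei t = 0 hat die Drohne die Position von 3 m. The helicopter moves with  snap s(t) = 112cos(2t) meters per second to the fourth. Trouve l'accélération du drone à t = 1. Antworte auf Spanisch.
Usando a(t) = 18·t + 4 y sustituyendo t = 1, encontramos a = 22.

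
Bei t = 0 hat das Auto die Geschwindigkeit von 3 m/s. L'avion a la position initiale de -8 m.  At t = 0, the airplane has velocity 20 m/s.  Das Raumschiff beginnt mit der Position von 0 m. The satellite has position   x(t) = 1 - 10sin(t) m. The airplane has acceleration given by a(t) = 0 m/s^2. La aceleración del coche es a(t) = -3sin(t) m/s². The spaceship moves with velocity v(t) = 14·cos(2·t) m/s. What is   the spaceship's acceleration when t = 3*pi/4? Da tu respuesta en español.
Partiendo de la velocidad v(t) = 14·cos(2·t), tomamos 1 derivada. Derivando la velocidad, obtenemos la aceleración: a(t) = -28·sin(2·t). De la ecuación de la aceleración a(t) = -28·sin(2·t), sustituimos t = 3*pi/4 para obtener a = 28.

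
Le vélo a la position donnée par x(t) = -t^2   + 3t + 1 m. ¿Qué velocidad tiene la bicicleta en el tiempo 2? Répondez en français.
En partant de la position x(t) = -t^2 + 3·t + 1, nous prenons 1 dérivée. En prenant d/dt de x(t), nous trouvons v(t) = 3 - 2·t. Nous avons la vitesse v(t) = 3 - 2·t. En substituant t = 2: v(2) = -1.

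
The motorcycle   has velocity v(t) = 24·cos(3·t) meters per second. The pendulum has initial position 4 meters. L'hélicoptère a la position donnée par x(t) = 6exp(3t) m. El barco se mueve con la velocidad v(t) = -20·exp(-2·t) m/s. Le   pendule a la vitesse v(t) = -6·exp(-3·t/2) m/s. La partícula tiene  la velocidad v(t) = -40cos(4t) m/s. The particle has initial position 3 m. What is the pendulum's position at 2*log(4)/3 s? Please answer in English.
Starting from velocity v(t) = -6·exp(-3·t/2), we take 1 integral. Taking ∫v(t)dt and applying x(0) = 4, we find x(t) = 4·exp(-3·t/2). From the given position equation x(t) = 4·exp(-3·t/2), we substitute t = 2*log(4)/3 to get x = 1.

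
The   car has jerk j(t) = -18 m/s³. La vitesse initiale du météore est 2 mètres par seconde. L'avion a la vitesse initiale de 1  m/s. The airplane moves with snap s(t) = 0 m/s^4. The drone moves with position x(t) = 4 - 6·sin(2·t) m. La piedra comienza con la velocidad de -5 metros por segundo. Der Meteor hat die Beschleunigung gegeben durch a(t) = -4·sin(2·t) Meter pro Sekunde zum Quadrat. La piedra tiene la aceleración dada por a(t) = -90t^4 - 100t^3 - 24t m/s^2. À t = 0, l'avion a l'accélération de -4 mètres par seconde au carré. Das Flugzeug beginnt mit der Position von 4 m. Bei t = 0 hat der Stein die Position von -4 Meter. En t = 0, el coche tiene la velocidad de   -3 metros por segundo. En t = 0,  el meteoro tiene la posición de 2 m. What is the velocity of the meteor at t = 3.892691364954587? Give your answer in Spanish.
Necesitamos integrar nuestra ecuación de la aceleración a(t) = -4·sin(2·t) 1 vez. Integrando la aceleración y usando la condición inicial v(0) = 2, obtenemos v(t) = 2·cos(2·t). Tenemos la velocidad v(t) = 2·cos(2·t). Sustituyendo t = 3.892691364954587: v(3.892691364954587) = 0.137090228984762.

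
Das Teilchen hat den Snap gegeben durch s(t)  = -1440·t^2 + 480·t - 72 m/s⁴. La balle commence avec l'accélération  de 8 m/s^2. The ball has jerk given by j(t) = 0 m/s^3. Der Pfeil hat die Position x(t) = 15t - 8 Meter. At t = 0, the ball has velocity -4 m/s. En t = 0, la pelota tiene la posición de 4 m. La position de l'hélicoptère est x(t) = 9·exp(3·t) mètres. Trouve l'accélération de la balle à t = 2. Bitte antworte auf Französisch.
En partant du jerk j(t) = 0, nous prenons 1 intégrale. En intégrant le jerk et en utilisant la condition initiale a(0) = 8, nous obtenons a(t) = 8. De l'équation de l'accélération a(t) = 8, nous substituons t = 2 pour obtenir a = 8.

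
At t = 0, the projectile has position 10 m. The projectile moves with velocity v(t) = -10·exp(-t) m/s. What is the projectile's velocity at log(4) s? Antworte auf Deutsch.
Aus der Gleichung für die Geschwindigkeit v(t) = -10·exp(-t), setzen wir t = log(4) ein und erhalten v = -5/2.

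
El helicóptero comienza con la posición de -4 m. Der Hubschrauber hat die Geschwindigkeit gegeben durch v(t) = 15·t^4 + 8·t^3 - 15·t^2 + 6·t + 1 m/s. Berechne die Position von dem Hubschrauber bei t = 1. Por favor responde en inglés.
We need to integrate our velocity equation v(t) = 15·t^4 + 8·t^3 - 15·t^2 + 6·t + 1 1 time. Integrating velocity and using the initial condition x(0) = -4, we get x(t) = 3·t^5 + 2·t^4 - 5·t^3 + 3·t^2 + t - 4. Using x(t) = 3·t^5 + 2·t^4 - 5·t^3 + 3·t^2 + t - 4 and substituting t = 1, we find x = 0.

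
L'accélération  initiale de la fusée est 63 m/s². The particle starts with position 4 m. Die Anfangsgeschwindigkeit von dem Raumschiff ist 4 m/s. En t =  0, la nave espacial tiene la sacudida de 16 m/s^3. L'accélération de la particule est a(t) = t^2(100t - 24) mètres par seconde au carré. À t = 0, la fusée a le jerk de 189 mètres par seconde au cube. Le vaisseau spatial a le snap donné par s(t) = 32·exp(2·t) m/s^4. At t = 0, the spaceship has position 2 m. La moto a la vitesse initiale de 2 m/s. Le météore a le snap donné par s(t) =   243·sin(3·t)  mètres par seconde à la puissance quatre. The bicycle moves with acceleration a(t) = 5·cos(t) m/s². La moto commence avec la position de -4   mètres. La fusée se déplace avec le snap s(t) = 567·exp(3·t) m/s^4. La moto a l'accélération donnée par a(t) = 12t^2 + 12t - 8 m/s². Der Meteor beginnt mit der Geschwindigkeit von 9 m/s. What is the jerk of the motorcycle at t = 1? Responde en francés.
En partant de l'accélération a(t) = 12·t^2 + 12·t - 8, nous prenons 1 dérivée. En prenant d/dt de a(t), nous trouvons j(t) = 24·t + 12. Nous avons le jerk j(t) = 24·t + 12. En substituant t = 1: j(1) = 36.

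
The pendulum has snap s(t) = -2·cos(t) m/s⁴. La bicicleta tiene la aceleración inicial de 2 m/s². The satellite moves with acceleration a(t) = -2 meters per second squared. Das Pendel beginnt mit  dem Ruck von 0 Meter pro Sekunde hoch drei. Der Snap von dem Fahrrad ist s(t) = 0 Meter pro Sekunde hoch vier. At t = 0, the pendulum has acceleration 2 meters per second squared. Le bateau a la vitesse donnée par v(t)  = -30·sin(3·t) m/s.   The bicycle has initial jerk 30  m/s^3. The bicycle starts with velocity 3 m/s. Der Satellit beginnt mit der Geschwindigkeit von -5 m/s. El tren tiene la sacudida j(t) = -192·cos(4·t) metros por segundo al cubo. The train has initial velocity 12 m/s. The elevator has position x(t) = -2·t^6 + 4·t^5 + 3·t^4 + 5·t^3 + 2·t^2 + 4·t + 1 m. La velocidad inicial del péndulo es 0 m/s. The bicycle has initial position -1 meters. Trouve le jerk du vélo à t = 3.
Nous devons intégrer notre équation du snap s(t) = 0 1 fois. En prenant ∫s(t)dt et en appliquant j(0) = 30, nous trouvons j(t) = 30. De l'équation du jerk j(t) = 30, nous substituons t = 3 pour obtenir j = 30.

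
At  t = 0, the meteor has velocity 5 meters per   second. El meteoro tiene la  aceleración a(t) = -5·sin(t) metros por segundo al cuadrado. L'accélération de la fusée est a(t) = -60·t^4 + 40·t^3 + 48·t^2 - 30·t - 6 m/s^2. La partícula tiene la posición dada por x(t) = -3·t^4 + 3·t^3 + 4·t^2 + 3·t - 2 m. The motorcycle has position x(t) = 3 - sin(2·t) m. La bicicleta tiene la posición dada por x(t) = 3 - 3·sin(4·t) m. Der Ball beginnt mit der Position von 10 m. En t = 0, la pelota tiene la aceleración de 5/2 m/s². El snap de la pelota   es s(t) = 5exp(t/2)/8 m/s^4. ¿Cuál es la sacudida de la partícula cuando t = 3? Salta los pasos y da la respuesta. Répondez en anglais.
At t = 3, j = -198.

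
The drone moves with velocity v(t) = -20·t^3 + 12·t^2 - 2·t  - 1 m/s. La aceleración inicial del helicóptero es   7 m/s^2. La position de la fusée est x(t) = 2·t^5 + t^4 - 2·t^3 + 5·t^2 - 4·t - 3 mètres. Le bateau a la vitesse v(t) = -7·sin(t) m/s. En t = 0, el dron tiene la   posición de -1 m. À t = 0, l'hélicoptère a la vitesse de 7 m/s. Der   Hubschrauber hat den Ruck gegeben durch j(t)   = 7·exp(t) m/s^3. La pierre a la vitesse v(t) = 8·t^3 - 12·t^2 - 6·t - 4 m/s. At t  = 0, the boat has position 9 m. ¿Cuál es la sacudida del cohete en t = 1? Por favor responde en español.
Debemos derivar nuestra ecuación de la posición x(t) = 2·t^5 + t^4 - 2·t^3 + 5·t^2 - 4·t - 3 3 veces. La derivada de la posición da la velocidad: v(t) = 10·t^4 + 4·t^3 - 6·t^2 + 10·t - 4. Tomando d/dt de v(t), encontramos a(t) = 40·t^3 + 12·t^2 - 12·t + 10. Tomando d/dt de a(t), encontramos j(t) = 120·t^2 + 24·t - 12. Usando j(t) = 120·t^2 + 24·t - 12 y sustituyendo t = 1, encontramos j = 132.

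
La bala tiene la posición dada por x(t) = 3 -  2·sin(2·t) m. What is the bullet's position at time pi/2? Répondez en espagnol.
Usando x(t) = 3 - 2·sin(2·t) y sustituyendo t = pi/2, encontramos x = 3.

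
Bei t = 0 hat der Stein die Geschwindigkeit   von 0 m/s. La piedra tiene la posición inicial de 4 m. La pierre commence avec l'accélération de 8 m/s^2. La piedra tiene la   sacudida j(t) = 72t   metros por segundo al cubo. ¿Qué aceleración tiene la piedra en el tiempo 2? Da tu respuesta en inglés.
Starting from jerk j(t) = 72·t, we take 1 antiderivative. The integral of jerk, with a(0) = 8, gives acceleration: a(t) = 36·t^2 + 8. Using a(t) = 36·t^2 + 8 and substituting t = 2, we find a = 152.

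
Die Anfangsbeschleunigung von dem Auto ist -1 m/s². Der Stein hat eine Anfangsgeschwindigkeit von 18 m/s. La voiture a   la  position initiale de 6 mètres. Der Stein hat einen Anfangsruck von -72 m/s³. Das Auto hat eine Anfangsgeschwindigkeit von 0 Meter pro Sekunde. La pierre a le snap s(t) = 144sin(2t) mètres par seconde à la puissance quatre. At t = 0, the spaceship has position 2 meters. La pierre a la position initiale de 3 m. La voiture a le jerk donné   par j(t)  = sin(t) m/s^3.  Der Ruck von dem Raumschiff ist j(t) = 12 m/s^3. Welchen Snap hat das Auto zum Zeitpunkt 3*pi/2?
Ausgehend von dem Ruck j(t) = sin(t), nehmen wir 1 Ableitung. Die Ableitung von dem Ruck ergibt den Snap: s(t) = cos(t). Aus der Gleichung für den Snap s(t) = cos(t), setzen wir t = 3*pi/2 ein und erhalten s = 0.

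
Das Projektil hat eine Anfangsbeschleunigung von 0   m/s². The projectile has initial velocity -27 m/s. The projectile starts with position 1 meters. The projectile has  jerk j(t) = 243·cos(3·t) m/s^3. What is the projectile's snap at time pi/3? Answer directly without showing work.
The snap at t = pi/3 is s = 0.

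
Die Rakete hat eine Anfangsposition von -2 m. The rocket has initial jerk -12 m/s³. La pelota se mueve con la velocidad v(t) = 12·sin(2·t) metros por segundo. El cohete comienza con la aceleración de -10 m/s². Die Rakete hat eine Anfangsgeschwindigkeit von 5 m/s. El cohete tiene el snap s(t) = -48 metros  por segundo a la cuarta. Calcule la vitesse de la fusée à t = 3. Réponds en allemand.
Ausgehend von dem Snap s(t) = -48, nehmen wir 3 Stammfunktionen. Die Stammfunktion von dem Snap, mit j(0) = -12, ergibt den Ruck: j(t) = -48·t - 12. Die Stammfunktion von dem Ruck ist die Beschleunigung. Mit a(0) = -10 erhalten wir a(t) = -24·t^2 - 12·t - 10. Das Integral von der Beschleunigung ist die Geschwindigkeit. Mit v(0) = 5 erhalten wir v(t) = -8·t^3 - 6·t^2 - 10·t + 5. Aus der Gleichung für die Geschwindigkeit v(t) = -8·t^3 - 6·t^2 - 10·t + 5, setzen wir t = 3 ein und erhalten v = -295.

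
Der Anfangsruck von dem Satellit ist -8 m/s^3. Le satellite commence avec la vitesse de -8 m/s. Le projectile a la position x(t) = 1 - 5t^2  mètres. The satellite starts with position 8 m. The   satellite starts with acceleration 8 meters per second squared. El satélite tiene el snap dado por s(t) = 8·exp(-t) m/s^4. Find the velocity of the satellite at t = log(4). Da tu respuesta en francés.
En partant du snap s(t) = 8·exp(-t), nous prenons 3 intégrales. En prenant ∫s(t)dt et en appliquant j(0) = -8, nous trouvons j(t) = -8·exp(-t). En intégrant le jerk et en utilisant la condition initiale a(0) = 8, nous obtenons a(t) = 8·exp(-t). L'intégrale de l'accélération est la vitesse. En utilisant v(0) = -8, nous obtenons v(t) = -8·exp(-t). En utilisant v(t) = -8·exp(-t) et en substituant t = log(4), nous trouvons v = -2.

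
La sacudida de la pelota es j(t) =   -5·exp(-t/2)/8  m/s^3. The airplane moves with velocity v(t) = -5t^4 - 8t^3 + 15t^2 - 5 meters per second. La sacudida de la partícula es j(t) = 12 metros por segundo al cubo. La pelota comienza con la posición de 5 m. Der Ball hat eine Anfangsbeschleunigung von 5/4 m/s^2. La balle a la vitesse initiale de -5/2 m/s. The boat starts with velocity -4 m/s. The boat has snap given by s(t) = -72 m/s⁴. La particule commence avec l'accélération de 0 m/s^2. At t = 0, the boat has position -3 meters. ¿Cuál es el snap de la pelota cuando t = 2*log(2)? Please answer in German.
Ausgehend von dem Ruck j(t) = -5·exp(-t/2)/8, nehmen wir 1 Ableitung. Durch Ableiten von dem Ruck erhalten wir den Snap: s(t) = 5·exp(-t/2)/16. Wir haben den Snap s(t) = 5·exp(-t/2)/16. Durch Einsetzen von t = 2*log(2): s(2*log(2)) = 5/32.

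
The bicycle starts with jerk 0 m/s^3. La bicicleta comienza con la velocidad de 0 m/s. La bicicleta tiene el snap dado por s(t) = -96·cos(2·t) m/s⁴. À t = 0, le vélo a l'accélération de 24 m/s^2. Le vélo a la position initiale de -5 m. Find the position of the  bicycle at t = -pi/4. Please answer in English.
Starting from snap s(t) = -96·cos(2·t), we take 4 integrals. Finding the antiderivative of s(t) and using j(0) = 0: j(t) = -48·sin(2·t). Integrating jerk and using the initial condition a(0) = 24, we get a(t) = 24·cos(2·t). The antiderivative of acceleration is velocity. Using v(0) = 0, we get v(t) = 12·sin(2·t). Taking ∫v(t)dt and applying x(0) = -5, we find x(t) = 1 - 6·cos(2·t). We have position x(t) = 1 - 6·cos(2·t). Substituting t = -pi/4: x(-pi/4) = 1.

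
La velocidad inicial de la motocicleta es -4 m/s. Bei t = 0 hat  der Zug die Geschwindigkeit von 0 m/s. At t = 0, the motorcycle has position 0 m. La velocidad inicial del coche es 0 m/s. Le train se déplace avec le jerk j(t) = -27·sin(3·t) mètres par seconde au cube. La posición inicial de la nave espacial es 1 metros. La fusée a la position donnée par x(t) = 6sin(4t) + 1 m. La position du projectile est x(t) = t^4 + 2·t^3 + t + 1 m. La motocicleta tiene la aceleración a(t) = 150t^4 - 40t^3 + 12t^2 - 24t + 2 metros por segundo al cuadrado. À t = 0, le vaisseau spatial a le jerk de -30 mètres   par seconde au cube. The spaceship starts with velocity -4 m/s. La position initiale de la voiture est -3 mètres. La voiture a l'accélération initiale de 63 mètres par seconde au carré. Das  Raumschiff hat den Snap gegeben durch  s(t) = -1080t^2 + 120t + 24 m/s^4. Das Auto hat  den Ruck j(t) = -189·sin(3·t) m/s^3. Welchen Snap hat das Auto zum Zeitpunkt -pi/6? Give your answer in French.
Pour résoudre ceci, nous devons prendre 1 dérivée de notre équation du jerk j(t) = -189·sin(3·t). La dérivée du jerk donne le snap: s(t) = -567·cos(3·t). De l'équation du snap s(t) = -567·cos(3·t), nous substituons t = -pi/6 pour obtenir s = 0.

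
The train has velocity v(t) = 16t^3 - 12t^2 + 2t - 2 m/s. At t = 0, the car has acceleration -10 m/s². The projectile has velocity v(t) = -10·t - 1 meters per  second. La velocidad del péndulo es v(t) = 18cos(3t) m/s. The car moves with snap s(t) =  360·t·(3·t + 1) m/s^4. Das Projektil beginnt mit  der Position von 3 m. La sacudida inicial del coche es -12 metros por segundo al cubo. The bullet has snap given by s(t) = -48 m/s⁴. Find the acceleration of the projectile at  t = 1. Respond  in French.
Nous devons dériver notre équation de la vitesse v(t) = -10·t - 1 1 fois. En prenant d/dt de v(t), nous trouvons a(t) = -10. De l'équation de l'accélération a(t) = -10, nous substituons t = 1 pour obtenir a = -10.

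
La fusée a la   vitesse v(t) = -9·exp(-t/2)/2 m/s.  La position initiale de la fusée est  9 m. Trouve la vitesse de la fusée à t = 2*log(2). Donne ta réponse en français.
En utilisant v(t) = -9·exp(-t/2)/2 et en substituant t = 2*log(2), nous trouvons v = -9/4.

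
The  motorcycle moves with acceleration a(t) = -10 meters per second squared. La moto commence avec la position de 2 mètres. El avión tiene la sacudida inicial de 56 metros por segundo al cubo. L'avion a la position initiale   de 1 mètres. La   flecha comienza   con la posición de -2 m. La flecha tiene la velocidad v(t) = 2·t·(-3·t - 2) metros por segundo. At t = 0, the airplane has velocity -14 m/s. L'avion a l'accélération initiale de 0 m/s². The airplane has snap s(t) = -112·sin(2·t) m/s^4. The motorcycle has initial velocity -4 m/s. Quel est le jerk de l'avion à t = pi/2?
Nous devons trouver l'intégrale de notre équation du snap s(t) = -112·sin(2·t) 1 fois. La primitive du snap est le jerk. En utilisant j(0) = 56, nous obtenons j(t) = 56·cos(2·t). Nous avons le jerk j(t) = 56·cos(2·t). En substituant t = pi/2: j(pi/2) = -56.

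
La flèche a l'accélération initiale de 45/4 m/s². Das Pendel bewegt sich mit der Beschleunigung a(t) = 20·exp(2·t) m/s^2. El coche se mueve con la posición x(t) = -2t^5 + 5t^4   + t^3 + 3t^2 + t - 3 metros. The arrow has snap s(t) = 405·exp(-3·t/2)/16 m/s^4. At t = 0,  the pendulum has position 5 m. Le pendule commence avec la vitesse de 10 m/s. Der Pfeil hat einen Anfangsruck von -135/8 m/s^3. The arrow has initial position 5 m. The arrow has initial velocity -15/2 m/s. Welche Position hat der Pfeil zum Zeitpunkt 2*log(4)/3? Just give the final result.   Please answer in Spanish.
La respuesta es 5/4.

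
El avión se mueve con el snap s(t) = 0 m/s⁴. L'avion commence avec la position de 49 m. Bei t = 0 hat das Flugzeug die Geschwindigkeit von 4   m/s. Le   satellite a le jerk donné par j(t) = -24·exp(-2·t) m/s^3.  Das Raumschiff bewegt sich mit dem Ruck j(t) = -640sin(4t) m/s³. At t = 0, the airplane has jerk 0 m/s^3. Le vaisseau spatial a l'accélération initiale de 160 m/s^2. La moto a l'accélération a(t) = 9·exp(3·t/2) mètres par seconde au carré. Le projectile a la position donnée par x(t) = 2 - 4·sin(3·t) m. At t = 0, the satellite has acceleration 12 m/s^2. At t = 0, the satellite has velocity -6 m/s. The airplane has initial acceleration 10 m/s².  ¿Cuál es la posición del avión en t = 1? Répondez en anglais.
To find the answer, we compute 4 antiderivatives of s(t) = 0. Taking ∫s(t)dt and applying j(0) = 0, we find j(t) = 0. Taking ∫j(t)dt and applying a(0) = 10, we find a(t) = 10. Finding the integral of a(t) and using v(0) = 4: v(t) = 10·t + 4. Integrating velocity and using the initial condition x(0) = 49, we get x(t) = 5·t^2 + 4·t + 49. From the given position equation x(t) = 5·t^2 + 4·t + 49, we substitute t = 1 to get x = 58.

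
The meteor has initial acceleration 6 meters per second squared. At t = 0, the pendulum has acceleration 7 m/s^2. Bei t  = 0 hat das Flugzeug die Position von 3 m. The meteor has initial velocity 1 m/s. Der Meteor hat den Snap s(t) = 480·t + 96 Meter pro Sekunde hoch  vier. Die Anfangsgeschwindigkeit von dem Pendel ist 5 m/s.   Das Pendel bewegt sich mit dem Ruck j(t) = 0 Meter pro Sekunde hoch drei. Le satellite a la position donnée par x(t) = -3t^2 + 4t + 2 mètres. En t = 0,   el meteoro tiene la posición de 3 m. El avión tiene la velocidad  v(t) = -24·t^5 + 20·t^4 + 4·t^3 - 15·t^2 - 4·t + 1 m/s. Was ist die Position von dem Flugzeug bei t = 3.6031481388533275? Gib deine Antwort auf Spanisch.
Necesitamos integrar nuestra ecuación de la velocidad v(t) = -24·t^5 + 20·t^4 + 4·t^3 - 15·t^2 - 4·t + 1 1 vez. Tomando ∫v(t)dt y aplicando x(0) = 3, encontramos x(t) = -4·t^6 + 4·t^5 + t^4 - 5·t^3 - 2·t^2 + t + 3. Tenemos la posición x(t) = -4·t^6 + 4·t^5 + t^4 - 5·t^3 - 2·t^2 + t + 3. Sustituyendo t = 3.6031481388533275: x(3.6031481388533275) = -6408.37872684425.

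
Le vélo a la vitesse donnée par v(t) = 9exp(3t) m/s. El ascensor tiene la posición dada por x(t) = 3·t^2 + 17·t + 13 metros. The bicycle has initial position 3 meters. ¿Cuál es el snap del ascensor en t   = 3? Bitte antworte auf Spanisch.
Para resolver esto, necesitamos tomar 4 derivadas de nuestra ecuación de la posición x(t) = 3·t^2 + 17·t + 13. La derivada de la posición da la velocidad: v(t) = 6·t + 17. Tomando d/dt de v(t), encontramos a(t) = 6. Derivando la aceleración, obtenemos la sacudida: j(t) = 0. Derivando la sacudida, obtenemos el snap: s(t) = 0. De la ecuación del snap s(t) = 0, sustituimos t = 3 para obtener s = 0.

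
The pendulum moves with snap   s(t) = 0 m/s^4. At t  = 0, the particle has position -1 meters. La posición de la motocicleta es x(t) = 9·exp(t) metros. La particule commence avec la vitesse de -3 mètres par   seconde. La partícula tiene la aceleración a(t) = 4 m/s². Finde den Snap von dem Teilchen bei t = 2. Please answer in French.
En partant de l'accélération a(t) = 4, nous prenons 2 dérivées. En prenant d/dt de a(t), nous trouvons j(t) = 0. En dérivant le jerk, nous obtenons le snap: s(t) = 0. En utilisant s(t) = 0 et en substituant t = 2, nous trouvons s = 0.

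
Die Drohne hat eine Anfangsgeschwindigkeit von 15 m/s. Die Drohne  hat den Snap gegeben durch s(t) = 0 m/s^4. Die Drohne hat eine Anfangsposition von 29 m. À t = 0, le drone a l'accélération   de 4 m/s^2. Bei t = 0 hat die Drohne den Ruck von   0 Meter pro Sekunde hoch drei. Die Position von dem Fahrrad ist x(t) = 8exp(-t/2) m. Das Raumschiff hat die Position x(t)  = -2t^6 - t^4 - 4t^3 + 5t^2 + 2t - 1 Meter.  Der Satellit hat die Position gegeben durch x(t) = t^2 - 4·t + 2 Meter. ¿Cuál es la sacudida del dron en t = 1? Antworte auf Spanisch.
Necesitamos integrar nuestra ecuación del snap s(t) = 0 1 vez. Integrando el snap y usando la condición inicial j(0) = 0, obtenemos j(t) = 0. Tenemos la sacudida j(t) = 0. Sustituyendo t = 1: j(1) = 0.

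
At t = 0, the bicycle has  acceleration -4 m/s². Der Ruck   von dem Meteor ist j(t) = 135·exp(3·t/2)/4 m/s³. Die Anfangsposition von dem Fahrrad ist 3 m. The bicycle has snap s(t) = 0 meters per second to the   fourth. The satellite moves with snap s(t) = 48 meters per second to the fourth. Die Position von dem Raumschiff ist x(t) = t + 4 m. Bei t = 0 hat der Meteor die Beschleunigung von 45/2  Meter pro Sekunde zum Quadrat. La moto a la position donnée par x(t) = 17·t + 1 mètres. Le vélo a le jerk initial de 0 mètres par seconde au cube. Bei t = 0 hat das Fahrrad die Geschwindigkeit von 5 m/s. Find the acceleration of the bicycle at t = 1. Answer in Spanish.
Debemos encontrar la antiderivada de nuestra ecuación del snap s(t) = 0 2 veces. Integrando el snap y usando la condición inicial j(0) = 0, obtenemos j(t) = 0. Tomando ∫j(t)dt y aplicando a(0) = -4, encontramos a(t) = -4. De la ecuación de la aceleración a(t) = -4, sustituimos t = 1 para obtener a = -4.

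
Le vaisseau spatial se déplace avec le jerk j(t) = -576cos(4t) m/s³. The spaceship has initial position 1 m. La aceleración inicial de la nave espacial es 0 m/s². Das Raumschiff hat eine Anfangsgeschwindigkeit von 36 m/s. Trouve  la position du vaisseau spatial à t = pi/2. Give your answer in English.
To find the answer, we compute 3 integrals of j(t) = -576·cos(4·t). Finding the integral of j(t) and using a(0) = 0: a(t) = -144·sin(4·t). Taking ∫a(t)dt and applying v(0) = 36, we find v(t) = 36·cos(4·t). Taking ∫v(t)dt and applying x(0) = 1, we find x(t) = 9·sin(4·t) + 1. Using x(t) = 9·sin(4·t) + 1 and substituting t = pi/2, we find x = 1.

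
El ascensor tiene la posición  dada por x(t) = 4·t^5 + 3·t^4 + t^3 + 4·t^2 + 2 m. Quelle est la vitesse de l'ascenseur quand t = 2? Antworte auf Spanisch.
Para resolver esto, necesitamos tomar 1 derivada de nuestra ecuación de la posición x(t) = 4·t^5 + 3·t^4 + t^3 + 4·t^2 + 2. Tomando d/dt de x(t), encontramos v(t) = 20·t^4 + 12·t^3 + 3·t^2 + 8·t. De la ecuación de la velocidad v(t) = 20·t^4 + 12·t^3 + 3·t^2 + 8·t, sustituimos t = 2 para obtener v = 444.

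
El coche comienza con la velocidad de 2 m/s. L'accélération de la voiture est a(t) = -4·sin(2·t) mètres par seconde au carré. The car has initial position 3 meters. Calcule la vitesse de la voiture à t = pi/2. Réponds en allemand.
Ausgehend von der Beschleunigung a(t) = -4·sin(2·t), nehmen wir 1 Integral. Die Stammfunktion von der Beschleunigung, mit v(0) = 2, ergibt die Geschwindigkeit: v(t) = 2·cos(2·t). Wir haben die Geschwindigkeit v(t) = 2·cos(2·t). Durch Einsetzen von t = pi/2: v(pi/2) = -2.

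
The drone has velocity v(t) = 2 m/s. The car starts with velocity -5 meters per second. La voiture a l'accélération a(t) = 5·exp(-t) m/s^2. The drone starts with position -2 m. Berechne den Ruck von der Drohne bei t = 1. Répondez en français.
Pour résoudre ceci, nous devons prendre 2 dérivées de notre équation de la vitesse v(t) = 2. En dérivant la vitesse, nous obtenons l'accélération: a(t) = 0. En prenant d/dt de a(t), nous trouvons j(t) = 0. Nous avons le jerk j(t) = 0. En substituant t = 1: j(1) = 0.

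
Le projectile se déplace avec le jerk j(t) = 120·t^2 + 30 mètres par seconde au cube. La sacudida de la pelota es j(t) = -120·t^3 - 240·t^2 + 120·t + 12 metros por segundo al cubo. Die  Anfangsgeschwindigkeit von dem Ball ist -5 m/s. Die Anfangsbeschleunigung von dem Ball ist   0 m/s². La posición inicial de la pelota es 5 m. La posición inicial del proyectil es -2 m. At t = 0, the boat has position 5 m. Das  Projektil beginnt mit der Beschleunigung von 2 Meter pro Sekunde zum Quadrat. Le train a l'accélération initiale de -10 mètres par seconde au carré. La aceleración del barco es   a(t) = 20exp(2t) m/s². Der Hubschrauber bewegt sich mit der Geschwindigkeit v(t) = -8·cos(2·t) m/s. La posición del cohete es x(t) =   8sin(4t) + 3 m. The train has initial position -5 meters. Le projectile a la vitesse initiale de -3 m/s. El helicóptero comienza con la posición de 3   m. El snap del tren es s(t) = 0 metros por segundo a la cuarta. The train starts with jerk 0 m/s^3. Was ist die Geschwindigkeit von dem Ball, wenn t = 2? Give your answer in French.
En partant du jerk j(t) = -120·t^3 - 240·t^2 + 120·t + 12, nous prenons 2 primitives. L'intégrale du jerk est l'accélération. En utilisant a(0) = 0, nous obtenons a(t) = 2·t·(-15·t^3 - 40·t^2 + 30·t + 6). En intégrant l'accélération et en utilisant la condition initiale v(0) = -5, nous obtenons v(t) = -6·t^5 - 20·t^4 + 20·t^3 + 6·t^2 - 5. En utilisant v(t) = -6·t^5 - 20·t^4 + 20·t^3 + 6·t^2 - 5 et en substituant t = 2, nous trouvons v = -333.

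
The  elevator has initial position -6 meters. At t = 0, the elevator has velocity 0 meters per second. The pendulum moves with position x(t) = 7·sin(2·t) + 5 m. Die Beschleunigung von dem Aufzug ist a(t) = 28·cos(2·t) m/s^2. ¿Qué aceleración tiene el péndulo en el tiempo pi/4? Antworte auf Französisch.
Nous devons dériver notre équation de la position x(t) = 7·sin(2·t) + 5 2 fois. En dérivant la position, nous obtenons la vitesse: v(t) = 14·cos(2·t). En prenant d/dt de v(t), nous trouvons a(t) = -28·sin(2·t). Nous avons l'accélération a(t) = -28·sin(2·t). En substituant t = pi/4: a(pi/4) = -28.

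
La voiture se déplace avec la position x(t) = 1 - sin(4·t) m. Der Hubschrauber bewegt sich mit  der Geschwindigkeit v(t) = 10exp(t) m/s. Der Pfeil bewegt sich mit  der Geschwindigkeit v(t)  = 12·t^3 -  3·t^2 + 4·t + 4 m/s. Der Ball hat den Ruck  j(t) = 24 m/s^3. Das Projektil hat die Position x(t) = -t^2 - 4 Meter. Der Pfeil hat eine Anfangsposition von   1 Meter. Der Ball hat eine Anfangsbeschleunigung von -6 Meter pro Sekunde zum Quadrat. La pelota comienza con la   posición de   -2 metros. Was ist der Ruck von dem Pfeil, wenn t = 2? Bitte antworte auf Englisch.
To solve this, we need to take 2 derivatives of our velocity equation v(t) = 12·t^3 - 3·t^2 + 4·t + 4. The derivative of velocity gives acceleration: a(t) = 36·t^2 - 6·t + 4. The derivative of acceleration gives jerk: j(t) = 72·t - 6. Using j(t) = 72·t - 6 and substituting t = 2, we find j = 138.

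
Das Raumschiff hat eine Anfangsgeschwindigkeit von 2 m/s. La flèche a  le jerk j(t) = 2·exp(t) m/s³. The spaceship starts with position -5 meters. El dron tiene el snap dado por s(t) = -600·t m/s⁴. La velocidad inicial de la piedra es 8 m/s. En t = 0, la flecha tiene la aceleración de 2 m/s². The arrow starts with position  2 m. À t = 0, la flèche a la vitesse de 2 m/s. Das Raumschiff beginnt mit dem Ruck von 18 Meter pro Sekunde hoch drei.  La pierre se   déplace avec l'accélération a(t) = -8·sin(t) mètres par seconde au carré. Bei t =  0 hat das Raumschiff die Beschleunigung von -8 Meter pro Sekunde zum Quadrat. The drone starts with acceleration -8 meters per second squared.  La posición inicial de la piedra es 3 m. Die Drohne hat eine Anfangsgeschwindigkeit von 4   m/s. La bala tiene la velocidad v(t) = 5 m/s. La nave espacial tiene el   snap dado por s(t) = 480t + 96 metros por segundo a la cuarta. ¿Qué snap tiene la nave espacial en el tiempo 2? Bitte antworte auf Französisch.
Nous avons le snap s(t) = 480·t + 96. En substituant t = 2: s(2) = 1056.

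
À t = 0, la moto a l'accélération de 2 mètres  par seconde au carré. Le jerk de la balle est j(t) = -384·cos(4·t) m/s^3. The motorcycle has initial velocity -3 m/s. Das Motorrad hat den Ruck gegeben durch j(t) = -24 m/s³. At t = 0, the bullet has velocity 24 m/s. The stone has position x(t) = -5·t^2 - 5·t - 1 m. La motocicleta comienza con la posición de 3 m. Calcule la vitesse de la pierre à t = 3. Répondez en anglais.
Starting from position x(t) = -5·t^2 - 5·t - 1, we take 1 derivative. Differentiating position, we get velocity: v(t) = -10·t - 5. We have velocity v(t) = -10·t - 5. Substituting t = 3: v(3) = -35.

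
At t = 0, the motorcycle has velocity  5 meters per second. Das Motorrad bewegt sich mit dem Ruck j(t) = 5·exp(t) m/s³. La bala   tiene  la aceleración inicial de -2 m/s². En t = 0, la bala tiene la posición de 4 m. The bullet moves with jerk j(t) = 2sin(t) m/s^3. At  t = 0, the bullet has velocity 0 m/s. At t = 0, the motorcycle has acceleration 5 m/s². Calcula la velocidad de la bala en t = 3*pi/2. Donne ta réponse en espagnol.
Necesitamos integrar nuestra ecuación de la sacudida j(t) = 2·sin(t) 2 veces. La antiderivada de la sacudida, con a(0) = -2, da la aceleración: a(t) = -2·cos(t). La antiderivada de la aceleración, con v(0) = 0, da la velocidad: v(t) = -2·sin(t). De la ecuación de la velocidad v(t) = -2·sin(t), sustituimos t = 3*pi/2 para obtener v = 2.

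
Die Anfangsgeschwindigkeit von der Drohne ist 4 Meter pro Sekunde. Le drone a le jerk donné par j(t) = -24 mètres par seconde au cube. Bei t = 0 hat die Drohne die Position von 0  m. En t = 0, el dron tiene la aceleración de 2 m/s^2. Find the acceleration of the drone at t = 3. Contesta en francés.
Nous devons intégrer notre équation du jerk j(t) = -24 1 fois. En intégrant le jerk et en utilisant la condition initiale a(0) = 2, nous obtenons a(t) = 2 - 24·t. Nous avons l'accélération a(t) = 2 - 24·t. En substituant t = 3: a(3) = -70.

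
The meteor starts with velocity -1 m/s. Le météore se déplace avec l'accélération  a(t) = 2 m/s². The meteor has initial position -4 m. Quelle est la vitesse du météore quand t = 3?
Pour résoudre ceci, nous devons prendre 1 intégrale de notre équation de l'accélération a(t) = 2. L'intégrale de l'accélération, avec v(0) = -1, donne la vitesse: v(t) = 2·t - 1. De l'équation de la vitesse v(t) = 2·t - 1, nous substituons t = 3 pour obtenir v = 5.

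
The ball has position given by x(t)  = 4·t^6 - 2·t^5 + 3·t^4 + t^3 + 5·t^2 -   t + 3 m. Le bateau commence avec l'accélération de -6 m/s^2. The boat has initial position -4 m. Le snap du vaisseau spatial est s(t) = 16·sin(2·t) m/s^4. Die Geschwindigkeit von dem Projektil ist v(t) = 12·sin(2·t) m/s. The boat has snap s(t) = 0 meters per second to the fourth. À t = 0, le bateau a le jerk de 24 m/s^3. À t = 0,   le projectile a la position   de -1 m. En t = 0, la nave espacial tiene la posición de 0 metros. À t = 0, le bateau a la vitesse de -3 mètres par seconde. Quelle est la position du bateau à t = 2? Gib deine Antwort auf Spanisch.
Para resolver esto, necesitamos tomar 4 antiderivadas de nuestra ecuación del snap s(t) = 0. La antiderivada del snap es la sacudida. Usando j(0) = 24, obtenemos j(t) = 24. Integrando la sacudida y usando la condición inicial a(0) = -6, obtenemos a(t) = 24·t - 6. Integrando la aceleración y usando la condición inicial v(0) = -3, obtenemos v(t) = 12·t^2 - 6·t - 3. Integrando la velocidad y usando la condición inicial x(0) = -4, obtenemos x(t) = 4·t^3 - 3·t^2 - 3·t - 4. De la ecuación de la posición x(t) = 4·t^3 - 3·t^2 - 3·t - 4, sustituimos t = 2 para obtener x = 10.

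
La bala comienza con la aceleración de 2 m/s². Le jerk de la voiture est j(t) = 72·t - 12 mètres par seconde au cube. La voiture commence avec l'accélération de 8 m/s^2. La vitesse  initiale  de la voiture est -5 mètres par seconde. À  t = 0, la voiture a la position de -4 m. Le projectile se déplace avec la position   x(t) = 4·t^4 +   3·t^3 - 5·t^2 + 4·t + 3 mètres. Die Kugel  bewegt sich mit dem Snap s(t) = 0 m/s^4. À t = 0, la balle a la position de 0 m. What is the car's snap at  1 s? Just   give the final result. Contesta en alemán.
Die Antwort ist 72.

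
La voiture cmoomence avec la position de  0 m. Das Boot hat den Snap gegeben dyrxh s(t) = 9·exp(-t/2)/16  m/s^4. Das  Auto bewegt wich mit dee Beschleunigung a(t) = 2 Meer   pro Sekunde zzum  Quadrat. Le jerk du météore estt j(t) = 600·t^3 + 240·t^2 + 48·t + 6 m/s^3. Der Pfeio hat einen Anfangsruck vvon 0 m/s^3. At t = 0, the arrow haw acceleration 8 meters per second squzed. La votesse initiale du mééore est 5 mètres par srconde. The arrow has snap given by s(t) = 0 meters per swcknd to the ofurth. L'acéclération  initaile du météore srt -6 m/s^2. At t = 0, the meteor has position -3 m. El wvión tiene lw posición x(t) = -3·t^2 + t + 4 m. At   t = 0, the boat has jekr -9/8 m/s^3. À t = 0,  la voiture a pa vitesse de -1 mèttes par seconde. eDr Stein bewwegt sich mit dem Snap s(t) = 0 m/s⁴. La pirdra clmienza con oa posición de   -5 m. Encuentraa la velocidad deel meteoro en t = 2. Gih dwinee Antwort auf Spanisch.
Partiendo de la sacudida j(t) = 600·t^3 + 240·t^2 + 48·t + 6, tomamos 2 integrales. La integral de la sacudida es la aceleración. Usando a(0) = -6, obtenemos a(t) = 150·t^4 + 80·t^3 + 24·t^2 + 6·t - 6. Integrando la aceleración y usando la condición inicial v(0) = 5, obtenemos v(t) = 30·t^5 + 20·t^4 + 8·t^3 + 3·t^2 - 6·t + 5. De la ecuación de la velocidad v(t) = 30·t^5 + 20·t^4 + 8·t^3 + 3·t^2 - 6·t + 5, sustituimos t = 2 para obtener v = 1349.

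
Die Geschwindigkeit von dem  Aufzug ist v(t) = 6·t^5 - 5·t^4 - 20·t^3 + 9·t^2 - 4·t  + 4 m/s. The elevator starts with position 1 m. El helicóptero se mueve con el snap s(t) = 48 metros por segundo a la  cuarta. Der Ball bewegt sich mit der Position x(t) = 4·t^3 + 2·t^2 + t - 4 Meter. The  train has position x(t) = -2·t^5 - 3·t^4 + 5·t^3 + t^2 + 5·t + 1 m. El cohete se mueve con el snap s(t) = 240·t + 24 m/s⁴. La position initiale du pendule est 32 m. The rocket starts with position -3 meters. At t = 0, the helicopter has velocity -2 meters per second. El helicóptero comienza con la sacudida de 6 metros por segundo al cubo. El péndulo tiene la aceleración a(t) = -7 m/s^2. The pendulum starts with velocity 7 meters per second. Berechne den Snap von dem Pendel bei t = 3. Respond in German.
Ausgehend von der Beschleunigung a(t) = -7, nehmen wir 2 Ableitungen. Mit d/dt von a(t) finden wir j(t) = 0. Durch Ableiten von dem Ruck erhalten wir den Snap: s(t) = 0. Wir haben den Snap s(t) = 0. Durch Einsetzen von t = 3: s(3) = 0.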